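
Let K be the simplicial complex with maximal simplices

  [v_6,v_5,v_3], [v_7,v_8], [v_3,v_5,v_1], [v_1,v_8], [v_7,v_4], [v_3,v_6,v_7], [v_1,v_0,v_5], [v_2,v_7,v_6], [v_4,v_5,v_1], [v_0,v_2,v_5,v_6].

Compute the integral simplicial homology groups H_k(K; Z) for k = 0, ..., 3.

H_0 = Z,  H_1 = Z^2,  H_2 = 0,  H_3 = 0.

Fix the vertex order v_0 < v_1 < v_2 < v_3 < v_4 < v_5 < v_6 < v_7 < v_8 and write every simplex with vertices in increasing order. Then dim K = 3 and the simplices of K are:

  0-simplices (9): [v_0], [v_1], [v_2], [v_3], [v_4], [v_5], [v_6], [v_7], [v_8]
  1-simplices (19): (19 of them)
  2-simplices (10): [v_0,v_1,v_5], [v_0,v_2,v_5], [v_0,v_2,v_6], [v_0,v_5,v_6], [v_1,v_3,v_5], [v_1,v_4,v_5], [v_2,v_5,v_6], [v_2,v_6,v_7], [v_3,v_5,v_6], [v_3,v_6,v_7]
  3-simplices (1): [v_0,v_2,v_5,v_6]

so the chain groups are C_0 ≅ Z^9, C_1 ≅ Z^19, C_2 ≅ Z^10, C_3 ≅ Z^1.

∂_1: C_1 → C_0 is given by ∂[p,q] = [q] − [p]. For instance
  ∂[v_5,v_6] = [v_6] − [v_5].
As a 9×19 matrix over Z this has rank 8, with invariant factors (1,1,1,1,1,1,1,1).

∂_2: C_2 → C_1 sends each 2-simplex [p,q,r] to [q,r] − [p,r] + [p,q]. For instance
  ∂[v_2,v_6,v_7] = [v_6,v_7] − [v_2,v_7] + [v_2,v_6],
  ∂[v_3,v_5,v_6] = [v_5,v_6] − [v_3,v_6] + [v_3,v_5].
The 19×10 boundary matrix has rank 9 and Smith normal form diag(1,1,1,1,1,1,1,1,1).

Boundary ∂_3: C_3 → C_2 sends each 3-simplex σ to the alternating sum Σ_i (−1)^i (σ with its i-th vertex removed). For instance
  ∂[v_0,v_2,v_5,v_6] = [v_2,v_5,v_6] − [v_0,v_5,v_6] + [v_0,v_2,v_6] − [v_0,v_2,v_5].
The resulting 10×1 matrix has rank 1, and its Smith normal form has invariant factors (1).

Now H_k = ker ∂_k / im ∂_{k+1}, so:

  H_0: rank C_0 − rank ∂_1 = 9 − 8 = 1, and the invariant factors of ∂_1 are all 1, so H_0 ≅ Z.
  H_1: rank ker ∂_1 − rank ∂_2 = (19 − 8) − 9 = 2, and the invariant factors of ∂_2 are all 1, so H_1 ≅ Z^2.
  H_2: rank ker ∂_2 − rank ∂_3 = (10 − 9) − 1 = 0, and the invariant factors of ∂_3 are all 1, so H_2 ≅ 0.
  H_3: rank ker ∂_3 − rank ∂_4 = (1 − 1) − 0 = 0, and there is no ∂_4, so H_3 ≅ 0.

As a check, the Euler characteristic is 9 − 19 + 10 − 1 = -1, which agrees with 1 − 2 + 0 − 0 = -1.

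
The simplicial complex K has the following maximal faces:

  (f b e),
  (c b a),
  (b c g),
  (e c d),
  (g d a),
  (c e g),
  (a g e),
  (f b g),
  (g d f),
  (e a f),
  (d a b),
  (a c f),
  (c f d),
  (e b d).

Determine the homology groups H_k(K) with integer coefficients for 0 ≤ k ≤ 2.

Take the total order a < b < c < d < e < f < g on the vertex set. Then K (dimension 2) consists of the simplices:

  0-simplices (7): a, b, c, d, e, f, g
  1-simplices (21): ab, ac, ad, ae, af, ag, bc, bd, be, bf, bg, cd, ce, cf, cg, de, df, dg, ef, eg, fg
  2-simplices (14): abc, abd, acf, adg, aef, aeg, bcg, bde, bef, bfg, cde, cdf, ceg, dfg

giving chain groups C_0 ≅ Z^7, C_1 ≅ Z^21, C_2 ≅ Z^14.

Boundary ∂_1: C_1 → C_0 is given by ∂[p,q] = [q] − [p]. For instance
  ∂bf = f − b.
This gives a 7×21 integer matrix of rank 6; reducing to Smith normal form yields diagonal entries (1,1,1,1,1,1).

Boundary ∂_2: C_2 → C_1 acts by ∂[p,q,r] = [q,r] − [p,r] + [p,q]. For instance
  ∂abc = bc − ac + ab,
  ∂cdf = df − cf + cd.
The resulting 21×14 matrix has rank 13, and its Smith normal form has invariant factors (1,1,1,1,1,1,1,1,1,1,1,1,1).

Now H_k = ker ∂_k / im ∂_{k+1}, so:

  H_0: rank C_0 − rank ∂_1 = 7 − 6 = 1, and the invariant factors of ∂_1 are all 1, so H_0 ≅ Z.
  H_1: rank ker ∂_1 − rank ∂_2 = (21 − 6) − 13 = 2, and the invariant factors of ∂_2 are all 1, so H_1 ≅ Z^2.
  H_2: rank ker ∂_2 − rank ∂_3 = (14 − 13) − 0 = 1, and there is no ∂_3, so H_2 ≅ Z.

H_0 = Z,  H_1 = Z^2,  H_2 = Z.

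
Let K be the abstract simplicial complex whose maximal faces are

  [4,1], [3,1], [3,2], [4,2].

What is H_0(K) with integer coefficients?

Order the vertices as 1 < 2 < 3 < 4. Listing each simplex with vertices in this order, K has dimension 1 with simplices:

  0-simplices (4): [1], [2], [3], [4]
  1-simplices (4): [1,3], [1,4], [2,3], [2,4]

so the chain groups are C_0 ≅ Z^4, C_1 ≅ Z^4.

The boundary map ∂_1: C_1 → C_0 sends each edge [p,q] (with p < q) to q − p. For instance
  ∂[2,3] = [3] − [2].
The 4×4 boundary matrix has rank 3 and Smith normal form diag(1,1,1).

Now H_k = ker ∂_k / im ∂_{k+1}, so:

  H_0: rank C_0 − rank ∂_1 = 4 − 3 = 1, and the invariant factors of ∂_1 are all 1, so H_0 ≅ Z.

H_0 = Z.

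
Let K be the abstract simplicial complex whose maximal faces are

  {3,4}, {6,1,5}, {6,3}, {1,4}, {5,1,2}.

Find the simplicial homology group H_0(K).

H_0 ≅ Z.

Order the vertices as 1 < 2 < 3 < 4 < 5 < 6. Listing each simplex with vertices in this order, K has dimension 2 with simplices:

  0-simplices (6): [1], [2], [3], [4], [5], [6]
  1-simplices (8): [1,2], [1,4], [1,5], [1,6], [2,5], [3,4], [3,6], [5,6]
  2-simplices (2): [1,2,5], [1,5,6]

Hence C_0 ≅ Z^6, C_1 ≅ Z^8, C_2 ≅ Z^2.

The boundary map ∂_1: C_1 → C_0 maps an edge to its endpoints' difference, ∂[p,q] = q − p.
This gives a 6×8 integer matrix of rank 5; reducing to Smith normal form yields diagonal entries (1,1,1,1,1).

Boundary ∂_2: C_2 → C_1 acts by ∂[p,q,r] = [q,r] − [p,r] + [p,q]. For instance
  ∂[1,2,5] = [2,5] − [1,5] + [1,2],
  ∂[1,5,6] = [5,6] − [1,6] + [1,5].
This gives a 8×2 integer matrix of rank 2; reducing to Smith normal form yields diagonal entries (1,1).

From H_k ≅ ker(∂_k) / im(∂_{k+1}) we obtain:

  H_0: rank C_0 − rank ∂_1 = 6 − 5 = 1, and the invariant factors of ∂_1 are all 1, so H_0 ≅ Z.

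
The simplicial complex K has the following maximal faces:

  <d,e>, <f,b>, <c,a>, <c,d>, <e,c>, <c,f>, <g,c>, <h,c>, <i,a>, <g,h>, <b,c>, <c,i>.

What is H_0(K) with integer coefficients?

H_0 = Z.

K has 9 vertices, 12 edges.
rank ∂_0 = 0, rank ∂_1 = 8 ⇒ b_0 = 9 − 0 − 8 = 1; all invariant factors of ∂_1 are 1 so no torsion. So H_0 = Z.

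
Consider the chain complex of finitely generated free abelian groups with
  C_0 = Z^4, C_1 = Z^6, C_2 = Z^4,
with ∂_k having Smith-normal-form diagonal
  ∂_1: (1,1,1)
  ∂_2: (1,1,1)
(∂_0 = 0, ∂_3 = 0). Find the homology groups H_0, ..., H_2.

H_0: b_0 = 4 − 0 − 3 = 1; torsion from ∂_1 factors > 1: none. So H_0 = Z.
H_1: b_1 = 6 − 3 − 3 = 0; torsion from ∂_2 factors > 1: none. So H_1 = 0.
H_2: b_2 = 4 − 3 − 0 = 1; torsion from ∂_3 factors > 1: none. So H_2 = Z.

H_0 = Z,  H_1 = 0,  H_2 = Z.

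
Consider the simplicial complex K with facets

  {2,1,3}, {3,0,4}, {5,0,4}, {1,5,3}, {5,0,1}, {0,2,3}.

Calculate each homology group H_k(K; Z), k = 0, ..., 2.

H_0 = Z,  H_1 = Z,  H_2 = 0.

Order the vertices as 0 < 1 < 2 < 3 < 4 < 5. Listing each simplex with vertices in this order, K has dimension 2 with simplices:

  0-simplices (6): [0], [1], [2], [3], [4], [5]
  1-simplices (12): [0,1], [0,2], [0,3], [0,4], [0,5], [1,2], [1,3], [1,5], [2,3], [3,4], [3,5], [4,5]
  2-simplices (6): [0,1,5], [0,2,3], [0,3,4], [0,4,5], [1,2,3], [1,3,5]

so the chain groups are C_0 ≅ Z^6, C_1 ≅ Z^12, C_2 ≅ Z^6.

∂_1: C_1 → C_0 maps an edge to its endpoints' difference, ∂[p,q] = q − p.
As a 6×12 matrix over Z this has rank 5, with invariant factors (1,1,1,1,1).

∂_2: C_2 → C_1 sends each 2-simplex [p,q,r] to [q,r] − [p,r] + [p,q]. For instance
  ∂[1,3,5] = [3,5] − [1,5] + [1,3],
  ∂[1,2,3] = [2,3] − [1,3] + [1,2].
As a 12×6 matrix over Z this has rank 6, with invariant factors (1,1,1,1,1,1).

Computing H_k = (kernel of ∂_k) / (image of ∂_{k+1}):

  H_0: rank C_0 − rank ∂_1 = 6 − 5 = 1, and the invariant factors of ∂_1 are all 1, so H_0 ≅ Z.
  H_1: rank ker ∂_1 − rank ∂_2 = (12 − 5) − 6 = 1, and the invariant factors of ∂_2 are all 1, so H_1 ≅ Z.
  H_2: rank ker ∂_2 − rank ∂_3 = (6 − 6) − 0 = 0, and there is no ∂_3, so H_2 ≅ 0.

(K is a triangulation of the cylinder S^1 x I.)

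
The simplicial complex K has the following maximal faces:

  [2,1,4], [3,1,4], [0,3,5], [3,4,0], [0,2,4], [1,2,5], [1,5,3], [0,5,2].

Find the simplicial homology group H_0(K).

We work with the vertex ordering 0 < 1 < 2 < 3 < 4 < 5. The simplices of K, each written with vertices in increasing order, are:

  0-simplices (6): [0], [1], [2], [3], [4], [5]
  1-simplices (12): [0,2], [0,3], [0,4], [0,5], [1,2], [1,3], [1,4], [1,5], [2,4], [2,5], [3,4], [3,5]
  2-simplices (8): [0,2,4], [0,2,5], [0,3,4], [0,3,5], [1,2,4], [1,2,5], [1,3,4], [1,3,5]

giving chain groups C_0 ≅ Z^6, C_1 ≅ Z^12, C_2 ≅ Z^8.

Boundary ∂_1: C_1 → C_0 is given by ∂[p,q] = [q] − [p].
This gives a 6×12 integer matrix of rank 5; reducing to Smith normal form yields diagonal entries (1,1,1,1,1).

The boundary map ∂_2: C_2 → C_1 acts by ∂[p,q,r] = [q,r] − [p,r] + [p,q]. For instance
  ∂[0,2,4] = [2,4] − [0,4] + [0,2],
  ∂[0,3,5] = [3,5] − [0,5] + [0,3].
This gives a 12×8 integer matrix of rank 7; reducing to Smith normal form yields diagonal entries (1,1,1,1,1,1,1).

From H_k ≅ ker(∂_k) / im(∂_{k+1}) we obtain:

  H_0: rank C_0 − rank ∂_1 = 6 − 5 = 1, and the invariant factors of ∂_1 are all 1, so H_0 ≅ Z.

(K is a triangulation of the 2-sphere S^2.)

H_0 ≅ Z.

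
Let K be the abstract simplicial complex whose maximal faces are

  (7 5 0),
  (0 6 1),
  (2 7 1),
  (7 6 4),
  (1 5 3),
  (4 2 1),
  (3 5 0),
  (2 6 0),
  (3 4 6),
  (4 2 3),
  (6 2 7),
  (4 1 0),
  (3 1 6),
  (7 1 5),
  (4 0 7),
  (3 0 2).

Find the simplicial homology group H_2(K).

H_2 ≅ Z.

K has 8 vertices, 24 edges, 16 triangles.
rank ∂_2 = 15, rank ∂_3 = 0 ⇒ b_2 = 16 − 15 − 0 = 1. So H_2 = Z.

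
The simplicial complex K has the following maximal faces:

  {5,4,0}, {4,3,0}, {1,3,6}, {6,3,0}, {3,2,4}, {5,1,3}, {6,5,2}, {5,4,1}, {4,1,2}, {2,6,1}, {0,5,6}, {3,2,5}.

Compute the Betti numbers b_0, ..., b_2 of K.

Take the total order 0 < 1 < 2 < 3 < 4 < 5 < 6 on the vertex set. Then K (dimension 2) consists of the simplices:

  0-simplices (7): [0], [1], [2], [3], [4], [5], [6]
  1-simplices (18): [0,3], [0,4], [0,5], [0,6], [1,2], [1,3], [1,4], [1,5], [1,6], [2,3], [2,4], [2,5], [2,6], [3,4], [3,5], [3,6], [4,5], [5,6]
  2-simplices (12): [0,3,4], [0,3,6], [0,4,5], [0,5,6], [1,2,4], [1,2,6], [1,3,5], [1,3,6], [1,4,5], [2,3,4], [2,3,5], [2,5,6]

giving chain groups C_0 ≅ Z^7, C_1 ≅ Z^18, C_2 ≅ Z^12.

∂_1: C_1 → C_0 sends each edge [p,q] (with p < q) to q − p. For instance
  ∂[1,4] = [4] − [1].
This gives a 7×18 integer matrix of rank 6; reducing to Smith normal form yields diagonal entries (1,1,1,1,1,1).

The boundary map ∂_2: C_2 → C_1 sends each 2-simplex [p,q,r] to [q,r] − [p,r] + [p,q]. For instance
  ∂[2,3,5] = [3,5] − [2,5] + [2,3],
  ∂[0,3,4] = [3,4] − [0,4] + [0,3].
The 18×12 boundary matrix has rank 12 and Smith normal form diag(1,1,1,1,1,1,1,1,1,1,1,2).

Now H_k = ker ∂_k / im ∂_{k+1}, so:

  H_0: rank C_0 − rank ∂_1 = 7 − 6 = 1, and the invariant factors of ∂_1 are all 1, so H_0 ≅ Z.
  H_1: rank ker ∂_1 − rank ∂_2 = (18 − 6) − 12 = 0, and ∂_2 has invariant factor 2 > 1, so H_1 ≅ Z_2.
  H_2: rank ker ∂_2 − rank ∂_3 = (12 − 12) − 0 = 0, and there is no ∂_3, so H_2 ≅ 0.

(K is a triangulation of the real projective plane RP^2.)

Hence the Betti numbers are b_0 = 1, b_1 = 0, b_2 = 0.

b_0 = 1, b_1 = 0, b_2 = 0.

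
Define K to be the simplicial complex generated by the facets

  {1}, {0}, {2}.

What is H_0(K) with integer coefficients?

H_0 = Z^3.

Order the vertices as 0 < 1 < 2. Listing each simplex with vertices in this order, K has dimension 0 with simplices:

  0-simplices (3): [0], [1], [2]

giving chain groups C_0 ≅ Z^3.

Reading off H_k = ker ∂_k / im ∂_{k+1}:

  H_0: rank C_0 − rank ∂_1 = 3 − 0 = 3, and there is no ∂_1, so H_0 ≅ Z^3.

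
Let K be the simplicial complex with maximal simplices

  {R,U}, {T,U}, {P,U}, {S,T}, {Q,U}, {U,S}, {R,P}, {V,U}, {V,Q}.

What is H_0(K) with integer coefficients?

Take the total order P < Q < R < S < T < U < V on the vertex set. Then K (dimension 1) consists of the simplices:

  0-simplices (7): P, Q, R, S, T, U, V
  1-simplices (9): PR, PU, QU, QV, RU, ST, SU, TU, UV

so the chain groups are C_0 ≅ Z^7, C_1 ≅ Z^9.

Boundary ∂_1: C_1 → C_0 is given by ∂[p,q] = [q] − [p]. For instance
  ∂ST = T − S.
This gives a 7×9 integer matrix of rank 6; reducing to Smith normal form yields diagonal entries (1,1,1,1,1,1).

Now H_k = ker ∂_k / im ∂_{k+1}, so:

  H_0: rank C_0 − rank ∂_1 = 7 − 6 = 1, and the invariant factors of ∂_1 are all 1, so H_0 ≅ Z.

(K is a triangulation of a wedge of 3 circles.)

H_0 = Z.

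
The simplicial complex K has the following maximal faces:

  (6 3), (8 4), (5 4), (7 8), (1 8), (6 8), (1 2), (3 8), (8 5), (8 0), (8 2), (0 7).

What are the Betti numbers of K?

b_0 = 1, b_1 = 4.

Take the total order 0 < 1 < 2 < 3 < 4 < 5 < 6 < 7 < 8 on the vertex set. Then K (dimension 1) consists of the simplices:

  0-simplices (9): [0], [1], [2], [3], [4], [5], [6], [7], [8]
  1-simplices (12): [0,7], [0,8], [1,2], [1,8], [2,8], [3,6], [3,8], [4,5], [4,8], [5,8], [6,8], [7,8]

giving chain groups C_0 ≅ Z^9, C_1 ≅ Z^12.

The boundary map ∂_1: C_1 → C_0 sends each edge [p,q] (with p < q) to q − p. For instance
  ∂[7,8] = [8] − [7].
As a 9×12 matrix over Z this has rank 8, with invariant factors (1,1,1,1,1,1,1,1).

Computing H_k = (kernel of ∂_k) / (image of ∂_{k+1}):

  H_0: rank C_0 − rank ∂_1 = 9 − 8 = 1, and the invariant factors of ∂_1 are all 1, so H_0 ≅ Z.
  H_1: rank ker ∂_1 − rank ∂_2 = (12 − 8) − 0 = 4, and there is no ∂_2, so H_1 ≅ Z^4.

Hence the Betti numbers are b_0 = 1, b_1 = 4.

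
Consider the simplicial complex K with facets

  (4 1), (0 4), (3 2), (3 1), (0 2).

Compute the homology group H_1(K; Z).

Take the total order 0 < 1 < 2 < 3 < 4 on the vertex set. Then K (dimension 1) consists of the simplices:

  0-simplices (5): [0], [1], [2], [3], [4]
  1-simplices (5): [0,2], [0,4], [1,3], [1,4], [2,3]

so the chain groups are C_0 ≅ Z^5, C_1 ≅ Z^5.

The boundary map ∂_1: C_1 → C_0 sends each edge [p,q] (with p < q) to q − p. For instance
  ∂[1,3] = [3] − [1].
The resulting 5×5 matrix has rank 4, and its Smith normal form has invariant factors (1,1,1,1).

From H_k ≅ ker(∂_k) / im(∂_{k+1}) we obtain:

  H_1: rank ker ∂_1 − rank ∂_2 = (5 − 4) − 0 = 1, and there is no ∂_2, so H_1 = Z.

(K is a triangulation of the circle S^1.)

H_1 ≅ Z.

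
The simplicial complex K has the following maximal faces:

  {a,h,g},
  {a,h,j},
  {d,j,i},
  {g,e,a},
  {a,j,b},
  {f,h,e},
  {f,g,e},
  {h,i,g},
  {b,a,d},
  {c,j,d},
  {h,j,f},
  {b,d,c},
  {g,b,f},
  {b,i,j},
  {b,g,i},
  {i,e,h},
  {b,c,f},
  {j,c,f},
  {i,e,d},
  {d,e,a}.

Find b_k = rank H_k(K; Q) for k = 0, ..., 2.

Take the total order a < b < c < d < e < f < g < h < i < j on the vertex set. Then K (dimension 2) consists of the simplices:

  0-simplices (10): a, b, c, d, e, f, g, h, i, j
  1-simplices (30): ab, ad, ae, ag, ah, aj, bc, bd, bf, bg, bi, bj, cd, cf, cj, de, di, dj, ef, eg, eh, ei, fg, fh, fj, gh, gi, hi, hj, ij
  2-simplices (20): abd, abj, ade, aeg, agh, ahj, bcd, bcf, bfg, bgi, bij, cdj, cfj, dei, dij, efg, efh, ehi, fhj, ghi

so the chain groups are C_0 ≅ Z^10, C_1 ≅ Z^30, C_2 ≅ Z^20.

The boundary map ∂_1: C_1 → C_0 is given by ∂[p,q] = [q] − [p]. For instance
  ∂ag = g − a.
As a 10×30 matrix over Z this has rank 9, with invariant factors (1,1,1,1,1,1,1,1,1).

∂_2: C_2 → C_1 sends each 2-simplex [p,q,r] to [q,r] − [p,r] + [p,q]. For instance
  ∂ehi = hi − ei + eh,
  ∂efg = fg − eg + ef.
As a 30×20 matrix over Z this has rank 20, with invariant factors (1,1,1,1,1,1,1,1,1,1,1,1,1,1,1,1,1,1,1,2).

From H_k ≅ ker(∂_k) / im(∂_{k+1}) we obtain:

  H_0: rank C_0 − rank ∂_1 = 10 − 9 = 1, and the invariant factors of ∂_1 are all 1, so H_0 ≅ Z.
  H_1: rank ker ∂_1 − rank ∂_2 = (30 − 9) − 20 = 1, and ∂_2 has invariant factor 2 > 1, so H_1 ≅ Z ⊕ Z/2.
  H_2: rank ker ∂_2 − rank ∂_3 = (20 − 20) − 0 = 0, and there is no ∂_3, so H_2 ≅ 0.

Hence the Betti numbers are b_0 = 1, b_1 = 1, b_2 = 0.

b_0 = 1, b_1 = 1, b_2 = 0.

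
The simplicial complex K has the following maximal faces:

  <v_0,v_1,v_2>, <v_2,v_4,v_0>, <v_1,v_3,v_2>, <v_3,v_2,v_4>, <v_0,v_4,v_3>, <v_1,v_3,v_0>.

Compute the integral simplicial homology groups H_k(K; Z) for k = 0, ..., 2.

H_0 ≅ Z,  H_1 = 0,  H_2 ≅ Z.

Fix the vertex order v_0 < v_1 < v_2 < v_3 < v_4 and write every simplex with vertices in increasing order. Then dim K = 2 and the simplices of K are:

  0-simplices (5): [v_0], [v_1], [v_2], [v_3], [v_4]
  1-simplices (9): [v_0,v_1], [v_0,v_2], [v_0,v_3], [v_0,v_4], [v_1,v_2], [v_1,v_3], [v_2,v_3], [v_2,v_4], [v_3,v_4]
  2-simplices (6): [v_0,v_1,v_2], [v_0,v_1,v_3], [v_0,v_2,v_4], [v_0,v_3,v_4], [v_1,v_2,v_3], [v_2,v_3,v_4]

Hence C_0 ≅ Z^5, C_1 ≅ Z^9, C_2 ≅ Z^6.

∂_1: C_1 → C_0 sends each edge [p,q] (with p < q) to q − p. For instance
  ∂[v_0,v_1] = [v_1] − [v_0].
As a 5×9 matrix over Z this has rank 4, with invariant factors (1,1,1,1).

The boundary map ∂_2: C_2 → C_1 sends each 2-simplex [p,q,r] to [q,r] − [p,r] + [p,q]. For instance
  ∂[v_0,v_1,v_2] = [v_1,v_2] − [v_0,v_2] + [v_0,v_1],
  ∂[v_0,v_2,v_4] = [v_2,v_4] − [v_0,v_4] + [v_0,v_2].
This gives a 9×6 integer matrix of rank 5; reducing to Smith normal form yields diagonal entries (1,1,1,1,1).

Now H_k = ker ∂_k / im ∂_{k+1}, so:

  H_0: rank C_0 − rank ∂_1 = 5 − 4 = 1, and the invariant factors of ∂_1 are all 1, so H_0 ≅ Z.
  H_1: rank ker ∂_1 − rank ∂_2 = (9 − 4) − 5 = 0, and the invariant factors of ∂_2 are all 1, so H_1 ≅ 0.
  H_2: rank ker ∂_2 − rank ∂_3 = (6 − 5) − 0 = 1, and there is no ∂_3, so H_2 ≅ Z.

(K is a triangulation of the 2-sphere S^2.)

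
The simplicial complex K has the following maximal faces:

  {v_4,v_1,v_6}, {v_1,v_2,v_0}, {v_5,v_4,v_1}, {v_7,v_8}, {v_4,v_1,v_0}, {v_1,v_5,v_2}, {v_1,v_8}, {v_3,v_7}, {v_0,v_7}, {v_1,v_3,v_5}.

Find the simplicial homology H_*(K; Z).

Order the vertices as v_0 < v_1 < v_2 < v_3 < v_4 < v_5 < v_6 < v_7 < v_8. Listing each simplex with vertices in this order, K has dimension 2 with simplices:

  0-simplices (9): [v_0], [v_1], [v_2], [v_3], [v_4], [v_5], [v_6], [v_7], [v_8]
  1-simplices (16): (16 of them)
  2-simplices (6): [v_0,v_1,v_2], [v_0,v_1,v_4], [v_1,v_2,v_5], [v_1,v_3,v_5], [v_1,v_4,v_5], [v_1,v_4,v_6]

so the chain groups are C_0 ≅ Z^9, C_1 ≅ Z^16, C_2 ≅ Z^6.

The boundary map ∂_1: C_1 → C_0 sends each edge [p,q] (with p < q) to q − p. For instance
  ∂[v_4,v_5] = [v_5] − [v_4].
As a 9×16 matrix over Z this has rank 8, with invariant factors (1,1,1,1,1,1,1,1).

∂_2: C_2 → C_1 sends each 2-simplex [p,q,r] to [q,r] − [p,r] + [p,q]. For instance
  ∂[v_0,v_1,v_4] = [v_1,v_4] − [v_0,v_4] + [v_0,v_1],
  ∂[v_1,v_3,v_5] = [v_3,v_5] − [v_1,v_5] + [v_1,v_3].
The resulting 16×6 matrix has rank 6, and its Smith normal form has invariant factors (1,1,1,1,1,1).

From H_k ≅ ker(∂_k) / im(∂_{k+1}) we obtain:

  H_0: rank C_0 − rank ∂_1 = 9 − 8 = 1, and the invariant factors of ∂_1 are all 1, so H_0 ≅ Z.
  H_1: rank ker ∂_1 − rank ∂_2 = (16 − 8) − 6 = 2, and the invariant factors of ∂_2 are all 1, so H_1 ≅ Z^2.
  H_2: rank ker ∂_2 − rank ∂_3 = (6 − 6) − 0 = 0, and there is no ∂_3, so H_2 ≅ 0.

H_0 ≅ Z,  H_1 ≅ Z^2,  H_2 = 0.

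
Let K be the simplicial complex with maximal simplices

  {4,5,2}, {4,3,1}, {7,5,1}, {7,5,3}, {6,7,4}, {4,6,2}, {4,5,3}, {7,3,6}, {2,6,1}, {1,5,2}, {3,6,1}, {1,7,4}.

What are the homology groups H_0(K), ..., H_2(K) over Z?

H_0 ≅ Z,  H_1 ≅ Z/2,  H_2 = 0.

Take the total order 1 < 2 < 3 < 4 < 5 < 6 < 7 on the vertex set. Then K (dimension 2) consists of the simplices:

  0-simplices (7): [1], [2], [3], [4], [5], [6], [7]
  1-simplices (18): [1,2], [1,3], [1,4], [1,5], [1,6], [1,7], [2,4], [2,5], [2,6], [3,4], [3,5], [3,6], [3,7], [4,5], [4,6], [4,7], [5,7], [6,7]
  2-simplices (12): [1,2,5], [1,2,6], [1,3,4], [1,3,6], [1,4,7], [1,5,7], [2,4,5], [2,4,6], [3,4,5], [3,5,7], [3,6,7], [4,6,7]

Hence C_0 ≅ Z^7, C_1 ≅ Z^18, C_2 ≅ Z^12.

Boundary ∂_1: C_1 → C_0 maps an edge to its endpoints' difference, ∂[p,q] = q − p.
The 7×18 boundary matrix has rank 6 and Smith normal form diag(1,1,1,1,1,1).

Boundary ∂_2: C_2 → C_1 acts by ∂[p,q,r] = [q,r] − [p,r] + [p,q]. For instance
  ∂[3,5,7] = [5,7] − [3,7] + [3,5],
  ∂[3,4,5] = [4,5] − [3,5] + [3,4].
This gives a 18×12 integer matrix of rank 12; reducing to Smith normal form yields diagonal entries (1,1,1,1,1,1,1,1,1,1,1,2).

Reading off H_k = ker ∂_k / im ∂_{k+1}:

  H_0: rank C_0 − rank ∂_1 = 7 − 6 = 1, and the invariant factors of ∂_1 are all 1, so H_0 = Z.
  H_1: rank ker ∂_1 − rank ∂_2 = (18 − 6) − 12 = 0, and ∂_2 has invariant factor 2 > 1, so H_1 = Z/2.
  H_2: rank ker ∂_2 − rank ∂_3 = (12 − 12) − 0 = 0, and there is no ∂_3, so H_2 = 0.

(K is a triangulation of the real projective plane RP^2.)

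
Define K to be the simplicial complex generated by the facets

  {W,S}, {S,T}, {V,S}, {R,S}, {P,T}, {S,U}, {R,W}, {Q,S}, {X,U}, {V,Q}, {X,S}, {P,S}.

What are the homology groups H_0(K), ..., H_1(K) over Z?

K has 9 vertices, 12 edges.
rank ∂_0 = 0, rank ∂_1 = 8 ⇒ b_0 = 9 − 0 − 8 = 1; all invariant factors of ∂_1 are 1 so no torsion. So H_0 = Z.
rank ∂_1 = 8, rank ∂_2 = 0 ⇒ b_1 = 12 − 8 − 0 = 4. So H_1 = Z^4.

H_0 = Z,  H_1 = Z^4.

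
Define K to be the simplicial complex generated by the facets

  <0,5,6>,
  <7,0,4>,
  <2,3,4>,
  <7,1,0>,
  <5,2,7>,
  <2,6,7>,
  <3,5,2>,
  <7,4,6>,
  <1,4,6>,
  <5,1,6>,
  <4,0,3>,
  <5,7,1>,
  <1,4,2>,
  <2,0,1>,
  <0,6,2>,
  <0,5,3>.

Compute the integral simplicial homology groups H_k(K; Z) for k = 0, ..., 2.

H_0 ≅ Z,  H_1 ≅ Z^2,  H_2 ≅ Z.

Fix the vertex order 0 < 1 < 2 < 3 < 4 < 5 < 6 < 7 and write every simplex with vertices in increasing order. Then dim K = 2 and the simplices of K are:

  0-simplices (8): [0], [1], [2], [3], [4], [5], [6], [7]
  1-simplices (24): (24 of them)
  2-simplices (16): [0,1,2], [0,1,7], [0,2,6], [0,3,4], [0,3,5], [0,4,7], [0,5,6], [1,2,4], [1,4,6], [1,5,6], [1,5,7], [2,3,4], [2,3,5], [2,5,7], [2,6,7], [4,6,7]

giving chain groups C_0 ≅ Z^8, C_1 ≅ Z^24, C_2 ≅ Z^16.

∂_1: C_1 → C_0 maps an edge to its endpoints' difference, ∂[p,q] = q − p.
The 8×24 boundary matrix has rank 7 and Smith normal form diag(1,1,1,1,1,1,1).

Boundary ∂_2: C_2 → C_1 acts by ∂[p,q,r] = [q,r] − [p,r] + [p,q]. For instance
  ∂[0,5,6] = [5,6] − [0,6] + [0,5],
  ∂[0,1,2] = [1,2] − [0,2] + [0,1].
This gives a 24×16 integer matrix of rank 15; reducing to Smith normal form yields diagonal entries (1,1,1,1,1,1,1,1,1,1,1,1,1,1,1).

Computing H_k = (kernel of ∂_k) / (image of ∂_{k+1}):

  H_0: rank C_0 − rank ∂_1 = 8 − 7 = 1, and the invariant factors of ∂_1 are all 1, so H_0 ≅ Z.
  H_1: rank ker ∂_1 − rank ∂_2 = (24 − 7) − 15 = 2, and the invariant factors of ∂_2 are all 1, so H_1 ≅ Z^2.
  H_2: rank ker ∂_2 − rank ∂_3 = (16 − 15) − 0 = 1, and there is no ∂_3, so H_2 ≅ Z.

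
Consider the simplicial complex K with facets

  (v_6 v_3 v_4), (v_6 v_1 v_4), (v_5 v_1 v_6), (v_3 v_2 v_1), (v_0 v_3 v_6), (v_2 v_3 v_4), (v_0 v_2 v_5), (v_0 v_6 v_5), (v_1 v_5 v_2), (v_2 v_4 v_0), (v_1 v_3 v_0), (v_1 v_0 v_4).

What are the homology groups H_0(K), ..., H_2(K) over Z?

H_0 ≅ Z,  H_1 ≅ Z_2,  H_2 = 0.

We work with the vertex ordering v_0 < v_1 < v_2 < v_3 < v_4 < v_5 < v_6. The simplices of K, each written with vertices in increasing order, are:

  0-simplices (7): [v_0], [v_1], [v_2], [v_3], [v_4], [v_5], [v_6]
  1-simplices (18): (18 of them)
  2-simplices (12): (12 of them)

Hence C_0 ≅ Z^7, C_1 ≅ Z^18, C_2 ≅ Z^12.

∂_1: C_1 → C_0 is given by ∂[p,q] = [q] − [p]. For instance
  ∂[v_0,v_5] = [v_5] − [v_0].
As a 7×18 matrix over Z this has rank 6, with invariant factors (1,1,1,1,1,1).

Boundary ∂_2: C_2 → C_1 sends each 2-simplex [p,q,r] to [q,r] − [p,r] + [p,q]. For instance
  ∂[v_1,v_5,v_6] = [v_5,v_6] − [v_1,v_6] + [v_1,v_5],
  ∂[v_0,v_2,v_5] = [v_2,v_5] − [v_0,v_5] + [v_0,v_2].
The resulting 18×12 matrix has rank 12, and its Smith normal form has invariant factors (1,1,1,1,1,1,1,1,1,1,1,2).

Now H_k = ker ∂_k / im ∂_{k+1}, so:

  H_0: rank C_0 − rank ∂_1 = 7 − 6 = 1, and the invariant factors of ∂_1 are all 1, so H_0 = Z.
  H_1: rank ker ∂_1 − rank ∂_2 = (18 − 6) − 12 = 0, and ∂_2 has invariant factor 2 > 1, so H_1 = Z_2.
  H_2: rank ker ∂_2 − rank ∂_3 = (12 − 12) − 0 = 0, and there is no ∂_3, so H_2 = 0.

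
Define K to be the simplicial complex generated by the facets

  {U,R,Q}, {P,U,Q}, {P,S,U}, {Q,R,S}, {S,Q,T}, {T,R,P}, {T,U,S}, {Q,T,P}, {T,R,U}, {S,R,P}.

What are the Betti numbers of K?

b_0 = 1, b_1 = 0, b_2 = 0.

Order the vertices as P < Q < R < S < T < U. Listing each simplex with vertices in this order, K has dimension 2 with simplices:

  0-simplices (6): P, Q, R, S, T, U
  1-simplices (15): PQ, PR, PS, PT, PU, QR, QS, QT, QU, RS, RT, RU, ST, SU, TU
  2-simplices (10): PQT, PQU, PRS, PRT, PSU, QRS, QRU, QST, RTU, STU

Hence C_0 ≅ Z^6, C_1 ≅ Z^15, C_2 ≅ Z^10.

Boundary ∂_1: C_1 → C_0 is given by ∂[p,q] = [q] − [p]. For instance
  ∂QT = T − Q.
The 6×15 boundary matrix has rank 5 and Smith normal form diag(1,1,1,1,1).

Boundary ∂_2: C_2 → C_1 sends each 2-simplex [p,q,r] to [q,r] − [p,r] + [p,q]. For instance
  ∂PRS = RS − PS + PR,
  ∂PSU = SU − PU + PS.
As a 15×10 matrix over Z this has rank 10, with invariant factors (1,1,1,1,1,1,1,1,1,2).

Computing H_k = (kernel of ∂_k) / (image of ∂_{k+1}):

  H_0: rank C_0 − rank ∂_1 = 6 − 5 = 1, and the invariant factors of ∂_1 are all 1, so H_0 = Z.
  H_1: rank ker ∂_1 − rank ∂_2 = (15 − 5) − 10 = 0, and ∂_2 has invariant factor 2 > 1, so H_1 = Z/2.
  H_2: rank ker ∂_2 − rank ∂_3 = (10 − 10) − 0 = 0, and there is no ∂_3, so H_2 = 0.

(K is a triangulation of the real projective plane RP^2.)

Hence the Betti numbers are b_0 = 1, b_1 = 0, b_2 = 0.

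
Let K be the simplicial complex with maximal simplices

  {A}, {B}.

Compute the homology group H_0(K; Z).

H_0 ≅ Z^2.

Take the total order A < B on the vertex set. Then K (dimension 0) consists of the simplices:

  0-simplices (2): A, B

so the chain groups are C_0 ≅ Z^2.

Now H_k = ker ∂_k / im ∂_{k+1}, so:

  H_0: rank C_0 − rank ∂_1 = 2 − 0 = 2, and there is no ∂_1, so H_0 ≅ Z^2.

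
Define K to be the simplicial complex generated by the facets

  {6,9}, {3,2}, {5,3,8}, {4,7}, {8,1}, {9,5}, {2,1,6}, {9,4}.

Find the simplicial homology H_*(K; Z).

H_0 ≅ Z,  H_1 ≅ Z^2,  H_2 = 0.

Order the vertices as 1 < 2 < 3 < 4 < 5 < 6 < 7 < 8 < 9. Listing each simplex with vertices in this order, K has dimension 2 with simplices:

  0-simplices (9): [1], [2], [3], [4], [5], [6], [7], [8], [9]
  1-simplices (12): [1,2], [1,6], [1,8], [2,3], [2,6], [3,5], [3,8], [4,7], [4,9], [5,8], [5,9], [6,9]
  2-simplices (2): [1,2,6], [3,5,8]

so the chain groups are C_0 ≅ Z^9, C_1 ≅ Z^12, C_2 ≅ Z^2.

Boundary ∂_1: C_1 → C_0 sends each edge [p,q] (with p < q) to q − p. For instance
  ∂[5,8] = [8] − [5].
This gives a 9×12 integer matrix of rank 8; reducing to Smith normal form yields diagonal entries (1,1,1,1,1,1,1,1).

∂_2: C_2 → C_1 sends each 2-simplex [p,q,r] to [q,r] − [p,r] + [p,q]. For instance
  ∂[1,2,6] = [2,6] − [1,6] + [1,2],
  ∂[3,5,8] = [5,8] − [3,8] + [3,5].
The resulting 12×2 matrix has rank 2, and its Smith normal form has invariant factors (1,1).

Reading off H_k = ker ∂_k / im ∂_{k+1}:

  H_0: rank C_0 − rank ∂_1 = 9 − 8 = 1, and the invariant factors of ∂_1 are all 1, so H_0 ≅ Z.
  H_1: rank ker ∂_1 − rank ∂_2 = (12 − 8) − 2 = 2, and the invariant factors of ∂_2 are all 1, so H_1 ≅ Z^2.
  H_2: rank ker ∂_2 − rank ∂_3 = (2 − 2) − 0 = 0, and there is no ∂_3, so H_2 ≅ 0.

As a check, the Euler characteristic is 9 − 12 + 2 = -1, which agrees with 1 − 2 + 0 = -1.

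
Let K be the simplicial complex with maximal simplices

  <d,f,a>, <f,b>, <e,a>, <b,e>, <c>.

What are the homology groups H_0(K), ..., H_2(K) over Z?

Fix the vertex order a < b < c < d < e < f and write every simplex with vertices in increasing order. Then dim K = 2 and the simplices of K are:

  0-simplices (6): a, b, c, d, e, f
  1-simplices (6): ad, ae, af, be, bf, df
  2-simplices (1): adf

so the chain groups are C_0 ≅ Z^6, C_1 ≅ Z^6, C_2 ≅ Z^1.

The boundary map ∂_1: C_1 → C_0 is given by ∂[p,q] = [q] − [p].
The 6×6 boundary matrix has rank 4 and Smith normal form diag(1,1,1,1).

∂_2: C_2 → C_1 acts by ∂[p,q,r] = [q,r] − [p,r] + [p,q]. For instance
  ∂adf = df − af + ad.
The resulting 6×1 matrix has rank 1, and its Smith normal form has invariant factors (1).

Computing H_k = (kernel of ∂_k) / (image of ∂_{k+1}):

  H_0: rank C_0 − rank ∂_1 = 6 − 4 = 2, and the invariant factors of ∂_1 are all 1, so H_0 ≅ Z^2.
  H_1: rank ker ∂_1 − rank ∂_2 = (6 − 4) − 1 = 1, and the invariant factors of ∂_2 are all 1, so H_1 ≅ Z.
  H_2: rank ker ∂_2 − rank ∂_3 = (1 − 1) − 0 = 0, and there is no ∂_3, so H_2 ≅ 0.

As a check, the Euler characteristic is 6 − 6 + 1 = 1, which agrees with 2 − 1 + 0 = 1.

H_0 = Z^2,  H_1 = Z,  H_2 = 0.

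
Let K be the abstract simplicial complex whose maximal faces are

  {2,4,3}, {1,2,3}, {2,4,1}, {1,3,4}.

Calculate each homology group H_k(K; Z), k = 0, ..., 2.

Fix the vertex order 1 < 2 < 3 < 4 and write every simplex with vertices in increasing order. Then dim K = 2 and the simplices of K are:

  0-simplices (4): [1], [2], [3], [4]
  1-simplices (6): [1,2], [1,3], [1,4], [2,3], [2,4], [3,4]
  2-simplices (4): [1,2,3], [1,2,4], [1,3,4], [2,3,4]

giving chain groups C_0 ≅ Z^4, C_1 ≅ Z^6, C_2 ≅ Z^4.

∂_1: C_1 → C_0 maps an edge to its endpoints' difference, ∂[p,q] = q − p. For instance
  ∂[1,3] = [3] − [1].
As a 4×6 matrix over Z this has rank 3, with invariant factors (1,1,1).

The boundary map ∂_2: C_2 → C_1 sends each 2-simplex [p,q,r] to [q,r] − [p,r] + [p,q]. For instance
  ∂[1,2,4] = [2,4] − [1,4] + [1,2],
  ∂[1,2,3] = [2,3] − [1,3] + [1,2].
The 6×4 boundary matrix has rank 3 and Smith normal form diag(1,1,1).

Reading off H_k = ker ∂_k / im ∂_{k+1}:

  H_0: rank C_0 − rank ∂_1 = 4 − 3 = 1, and the invariant factors of ∂_1 are all 1, so H_0 = Z.
  H_1: rank ker ∂_1 − rank ∂_2 = (6 − 3) − 3 = 0, and the invariant factors of ∂_2 are all 1, so H_1 = 0.
  H_2: rank ker ∂_2 − rank ∂_3 = (4 − 3) − 0 = 1, and there is no ∂_3, so H_2 = Z.

(K is a triangulation of the 2-sphere S^2.)

H_0 ≅ Z,  H_1 = 0,  H_2 ≅ Z.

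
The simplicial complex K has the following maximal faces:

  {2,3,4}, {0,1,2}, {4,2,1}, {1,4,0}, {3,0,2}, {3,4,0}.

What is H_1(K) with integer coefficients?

We work with the vertex ordering 0 < 1 < 2 < 3 < 4. The simplices of K, each written with vertices in increasing order, are:

  0-simplices (5): [0], [1], [2], [3], [4]
  1-simplices (9): [0,1], [0,2], [0,3], [0,4], [1,2], [1,4], [2,3], [2,4], [3,4]
  2-simplices (6): [0,1,2], [0,1,4], [0,2,3], [0,3,4], [1,2,4], [2,3,4]

Hence C_0 ≅ Z^5, C_1 ≅ Z^9, C_2 ≅ Z^6.

The boundary map ∂_1: C_1 → C_0 sends each edge [p,q] (with p < q) to q − p.
The resulting 5×9 matrix has rank 4, and its Smith normal form has invariant factors (1,1,1,1).

The boundary map ∂_2: C_2 → C_1 sends each 2-simplex [p,q,r] to [q,r] − [p,r] + [p,q]. For instance
  ∂[0,1,4] = [1,4] − [0,4] + [0,1],
  ∂[2,3,4] = [3,4] − [2,4] + [2,3].
As a 9×6 matrix over Z this has rank 5, with invariant factors (1,1,1,1,1).

Now H_k = ker ∂_k / im ∂_{k+1}, so:

  H_1: rank ker ∂_1 − rank ∂_2 = (9 − 4) − 5 = 0, and the invariant factors of ∂_2 are all 1, so H_1 ≅ 0.

H_1 ≅ 0.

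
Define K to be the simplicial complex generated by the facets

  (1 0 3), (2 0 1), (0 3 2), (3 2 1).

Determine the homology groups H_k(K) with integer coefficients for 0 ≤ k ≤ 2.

H_0 ≅ Z,  H_1 = 0,  H_2 ≅ Z.

Take the total order 0 < 1 < 2 < 3 on the vertex set. Then K (dimension 2) consists of the simplices:

  0-simplices (4): [0], [1], [2], [3]
  1-simplices (6): [0,1], [0,2], [0,3], [1,2], [1,3], [2,3]
  2-simplices (4): [0,1,2], [0,1,3], [0,2,3], [1,2,3]

Hence C_0 ≅ Z^4, C_1 ≅ Z^6, C_2 ≅ Z^4.

The boundary map ∂_1: C_1 → C_0 is given by ∂[p,q] = [q] − [p].
This gives a 4×6 integer matrix of rank 3; reducing to Smith normal form yields diagonal entries (1,1,1).

The boundary map ∂_2: C_2 → C_1 sends each 2-simplex [p,q,r] to [q,r] − [p,r] + [p,q]. For instance
  ∂[0,1,3] = [1,3] − [0,3] + [0,1],
  ∂[0,1,2] = [1,2] − [0,2] + [0,1].
The 6×4 boundary matrix has rank 3 and Smith normal form diag(1,1,1).

Now H_k = ker ∂_k / im ∂_{k+1}, so:

  H_0: rank C_0 − rank ∂_1 = 4 − 3 = 1, and the invariant factors of ∂_1 are all 1, so H_0 = Z.
  H_1: rank ker ∂_1 − rank ∂_2 = (6 − 3) − 3 = 0, and the invariant factors of ∂_2 are all 1, so H_1 = 0.
  H_2: rank ker ∂_2 − rank ∂_3 = (4 − 3) − 0 = 1, and there is no ∂_3, so H_2 = Z.

(K is a triangulation of the 2-sphere S^2.)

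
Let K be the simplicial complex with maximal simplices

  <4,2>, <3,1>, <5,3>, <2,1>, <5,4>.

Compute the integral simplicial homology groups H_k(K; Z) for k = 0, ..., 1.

Fix the vertex order 1 < 2 < 3 < 4 < 5 and write every simplex with vertices in increasing order. Then dim K = 1 and the simplices of K are:

  0-simplices (5): [1], [2], [3], [4], [5]
  1-simplices (5): [1,2], [1,3], [2,4], [3,5], [4,5]

giving chain groups C_0 ≅ Z^5, C_1 ≅ Z^5.

The boundary map ∂_1: C_1 → C_0 sends each edge [p,q] (with p < q) to q − p. For instance
  ∂[1,2] = [2] − [1].
The 5×5 boundary matrix has rank 4 and Smith normal form diag(1,1,1,1).

Computing H_k = (kernel of ∂_k) / (image of ∂_{k+1}):

  H_0: rank C_0 − rank ∂_1 = 5 − 4 = 1, and the invariant factors of ∂_1 are all 1, so H_0 = Z.
  H_1: rank ker ∂_1 − rank ∂_2 = (5 − 4) − 0 = 1, and there is no ∂_2, so H_1 = Z.

H_0 ≅ Z,  H_1 ≅ Z.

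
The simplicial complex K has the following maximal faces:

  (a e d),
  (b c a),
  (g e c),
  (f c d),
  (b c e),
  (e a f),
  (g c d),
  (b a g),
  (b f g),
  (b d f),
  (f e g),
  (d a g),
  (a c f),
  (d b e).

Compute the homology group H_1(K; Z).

H_1 = Z^2.

K has 7 vertices, 21 edges, 14 triangles.
rank ∂_1 = 6, rank ∂_2 = 13 ⇒ b_1 = 21 − 6 − 13 = 2; all invariant factors of ∂_2 are 1 so no torsion. So H_1 ≅ Z^2.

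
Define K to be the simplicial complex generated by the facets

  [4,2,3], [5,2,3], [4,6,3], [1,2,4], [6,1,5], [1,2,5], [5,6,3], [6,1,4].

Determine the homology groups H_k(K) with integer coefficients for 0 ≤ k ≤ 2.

Take the total order 1 < 2 < 3 < 4 < 5 < 6 on the vertex set. Then K (dimension 2) consists of the simplices:

  0-simplices (6): [1], [2], [3], [4], [5], [6]
  1-simplices (12): [1,2], [1,4], [1,5], [1,6], [2,3], [2,4], [2,5], [3,4], [3,5], [3,6], [4,6], [5,6]
  2-simplices (8): [1,2,4], [1,2,5], [1,4,6], [1,5,6], [2,3,4], [2,3,5], [3,4,6], [3,5,6]

Hence C_0 ≅ Z^6, C_1 ≅ Z^12, C_2 ≅ Z^8.

Boundary ∂_1: C_1 → C_0 sends each edge [p,q] (with p < q) to q − p.
As a 6×12 matrix over Z this has rank 5, with invariant factors (1,1,1,1,1).

∂_2: C_2 → C_1 maps a triangle to the signed sum of its edges. For instance
  ∂[2,3,5] = [3,5] − [2,5] + [2,3],
  ∂[3,4,6] = [4,6] − [3,6] + [3,4].
This gives a 12×8 integer matrix of rank 7; reducing to Smith normal form yields diagonal entries (1,1,1,1,1,1,1).

Now H_k = ker ∂_k / im ∂_{k+1}, so:

  H_0: rank C_0 − rank ∂_1 = 6 − 5 = 1, and the invariant factors of ∂_1 are all 1, so H_0 = Z.
  H_1: rank ker ∂_1 − rank ∂_2 = (12 − 5) − 7 = 0, and the invariant factors of ∂_2 are all 1, so H_1 = 0.
  H_2: rank ker ∂_2 − rank ∂_3 = (8 − 7) − 0 = 1, and there is no ∂_3, so H_2 = Z.

As a check, the Euler characteristic is 6 − 12 + 8 = 2, which agrees with 1 − 0 + 1 = 2.

H_0 ≅ Z,  H_1 = 0,  H_2 ≅ Z.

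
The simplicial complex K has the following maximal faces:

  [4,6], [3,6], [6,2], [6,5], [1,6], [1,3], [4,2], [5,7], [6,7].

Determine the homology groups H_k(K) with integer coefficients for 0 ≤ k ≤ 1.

Fix the vertex order 1 < 2 < 3 < 4 < 5 < 6 < 7 and write every simplex with vertices in increasing order. Then dim K = 1 and the simplices of K are:

  0-simplices (7): [1], [2], [3], [4], [5], [6], [7]
  1-simplices (9): [1,3], [1,6], [2,4], [2,6], [3,6], [4,6], [5,6], [5,7], [6,7]

giving chain groups C_0 ≅ Z^7, C_1 ≅ Z^9.

∂_1: C_1 → C_0 maps an edge to its endpoints' difference, ∂[p,q] = q − p. For instance
  ∂[5,6] = [6] − [5].
The 7×9 boundary matrix has rank 6 and Smith normal form diag(1,1,1,1,1,1).

From H_k ≅ ker(∂_k) / im(∂_{k+1}) we obtain:

  H_0: rank C_0 − rank ∂_1 = 7 − 6 = 1, and the invariant factors of ∂_1 are all 1, so H_0 ≅ Z.
  H_1: rank ker ∂_1 − rank ∂_2 = (9 − 6) − 0 = 3, and there is no ∂_2, so H_1 ≅ Z^3.

H_0 = Z,  H_1 = Z^3.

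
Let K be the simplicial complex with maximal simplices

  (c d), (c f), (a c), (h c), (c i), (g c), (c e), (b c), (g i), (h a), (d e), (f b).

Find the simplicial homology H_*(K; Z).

Fix the vertex order a < b < c < d < e < f < g < h < i and write every simplex with vertices in increasing order. Then dim K = 1 and the simplices of K are:

  0-simplices (9): a, b, c, d, e, f, g, h, i
  1-simplices (12): ac, ah, bc, bf, cd, ce, cf, cg, ch, ci, de, gi

Hence C_0 ≅ Z^9, C_1 ≅ Z^12.

The boundary map ∂_1: C_1 → C_0 maps an edge to its endpoints' difference, ∂[p,q] = q − p. For instance
  ∂cd = d − c.
As a 9×12 matrix over Z this has rank 8, with invariant factors (1,1,1,1,1,1,1,1).

From H_k ≅ ker(∂_k) / im(∂_{k+1}) we obtain:

  H_0: rank C_0 − rank ∂_1 = 9 − 8 = 1, and the invariant factors of ∂_1 are all 1, so H_0 ≅ Z.
  H_1: rank ker ∂_1 − rank ∂_2 = (12 − 8) − 0 = 4, and there is no ∂_2, so H_1 ≅ Z^4.

As a check, the Euler characteristic is 9 − 12 = -3, which agrees with 1 − 4 = -3.
(K is a triangulation of a wedge of 4 circles.)

H_0 ≅ Z,  H_1 ≅ Z^4.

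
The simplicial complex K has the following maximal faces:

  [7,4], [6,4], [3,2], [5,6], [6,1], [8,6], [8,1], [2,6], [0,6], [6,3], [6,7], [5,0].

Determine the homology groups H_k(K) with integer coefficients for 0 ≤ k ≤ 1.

H_0 = Z,  H_1 = Z^4.

Take the total order 0 < 1 < 2 < 3 < 4 < 5 < 6 < 7 < 8 on the vertex set. Then K (dimension 1) consists of the simplices:

  0-simplices (9): [0], [1], [2], [3], [4], [5], [6], [7], [8]
  1-simplices (12): [0,5], [0,6], [1,6], [1,8], [2,3], [2,6], [3,6], [4,6], [4,7], [5,6], [6,7], [6,8]

so the chain groups are C_0 ≅ Z^9, C_1 ≅ Z^12.

∂_1: C_1 → C_0 maps an edge to its endpoints' difference, ∂[p,q] = q − p.
As a 9×12 matrix over Z this has rank 8, with invariant factors (1,1,1,1,1,1,1,1).

Now H_k = ker ∂_k / im ∂_{k+1}, so:

  H_0: rank C_0 − rank ∂_1 = 9 − 8 = 1, and the invariant factors of ∂_1 are all 1, so H_0 ≅ Z.
  H_1: rank ker ∂_1 − rank ∂_2 = (12 − 8) − 0 = 4, and there is no ∂_2, so H_1 ≅ Z^4.

As a check, the Euler characteristic is 9 − 12 = -3, which agrees with 1 − 4 = -3.
(K is a triangulation of a wedge of 4 circles.)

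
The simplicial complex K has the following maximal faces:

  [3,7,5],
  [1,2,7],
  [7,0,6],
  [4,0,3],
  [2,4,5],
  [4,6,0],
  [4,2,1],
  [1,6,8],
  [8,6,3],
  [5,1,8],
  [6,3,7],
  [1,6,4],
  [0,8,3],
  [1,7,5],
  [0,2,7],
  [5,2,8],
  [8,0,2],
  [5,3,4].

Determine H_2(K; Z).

H_2 ≅ 0.

Fix the vertex order 0 < 1 < 2 < 3 < 4 < 5 < 6 < 7 < 8 and write every simplex with vertices in increasing order. Then dim K = 2 and the simplices of K are:

  0-simplices (9): [0], [1], [2], [3], [4], [5], [6], [7], [8]
  1-simplices (27): (27 of them)
  2-simplices (18): [0,2,7], [0,2,8], [0,3,4], [0,3,8], [0,4,6], [0,6,7], [1,2,4], [1,2,7], [1,4,6], [1,5,7], [1,5,8], [1,6,8], [2,4,5], [2,5,8], [3,4,5], [3,5,7], [3,6,7], [3,6,8]

Hence C_0 ≅ Z^9, C_1 ≅ Z^27, C_2 ≅ Z^18.

Boundary ∂_1: C_1 → C_0 sends each edge [p,q] (with p < q) to q − p.
As a 9×27 matrix over Z this has rank 8, with invariant factors (1,1,1,1,1,1,1,1).

The boundary map ∂_2: C_2 → C_1 maps a triangle to the signed sum of its edges. For instance
  ∂[1,4,6] = [4,6] − [1,6] + [1,4],
  ∂[3,4,5] = [4,5] − [3,5] + [3,4].
The resulting 27×18 matrix has rank 18, and its Smith normal form has invariant factors (1,1,1,1,1,1,1,1,1,1,1,1,1,1,1,1,1,2).

From H_k ≅ ker(∂_k) / im(∂_{k+1}) we obtain:

  H_2: rank ker ∂_2 − rank ∂_3 = (18 − 18) − 0 = 0, and there is no ∂_3, so H_2 ≅ 0.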